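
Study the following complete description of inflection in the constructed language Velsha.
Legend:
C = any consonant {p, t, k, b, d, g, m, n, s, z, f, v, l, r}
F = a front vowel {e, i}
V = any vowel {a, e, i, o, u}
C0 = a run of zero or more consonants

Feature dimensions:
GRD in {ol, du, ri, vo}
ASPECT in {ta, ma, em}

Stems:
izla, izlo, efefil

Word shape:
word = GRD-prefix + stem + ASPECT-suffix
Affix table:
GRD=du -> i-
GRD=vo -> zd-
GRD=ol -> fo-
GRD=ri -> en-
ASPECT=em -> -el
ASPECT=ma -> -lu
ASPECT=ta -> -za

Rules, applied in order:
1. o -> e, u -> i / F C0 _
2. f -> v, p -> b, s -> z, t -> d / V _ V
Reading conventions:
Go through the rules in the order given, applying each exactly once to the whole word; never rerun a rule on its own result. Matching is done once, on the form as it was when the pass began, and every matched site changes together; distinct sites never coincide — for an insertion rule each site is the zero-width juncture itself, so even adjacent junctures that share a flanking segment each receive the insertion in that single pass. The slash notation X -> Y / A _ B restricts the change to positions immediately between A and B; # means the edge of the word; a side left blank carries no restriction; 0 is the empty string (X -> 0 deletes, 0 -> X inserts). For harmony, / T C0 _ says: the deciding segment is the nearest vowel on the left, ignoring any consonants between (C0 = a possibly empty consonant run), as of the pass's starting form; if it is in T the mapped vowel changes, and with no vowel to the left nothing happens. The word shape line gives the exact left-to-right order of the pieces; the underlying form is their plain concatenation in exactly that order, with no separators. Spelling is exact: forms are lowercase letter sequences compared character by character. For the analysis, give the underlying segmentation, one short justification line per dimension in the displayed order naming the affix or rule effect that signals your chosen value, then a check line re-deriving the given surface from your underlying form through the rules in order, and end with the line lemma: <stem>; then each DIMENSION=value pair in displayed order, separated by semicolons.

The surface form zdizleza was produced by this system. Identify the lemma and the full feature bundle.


underlying: zd-izlo-za
GRD=vo - signalled by the affix zd-
ASPECT=ta - signalled by the affix -za
check: zdizloza -> zdizleza -> zdizleza
lemma: izlo; GRD=vo; ASPECT=ta


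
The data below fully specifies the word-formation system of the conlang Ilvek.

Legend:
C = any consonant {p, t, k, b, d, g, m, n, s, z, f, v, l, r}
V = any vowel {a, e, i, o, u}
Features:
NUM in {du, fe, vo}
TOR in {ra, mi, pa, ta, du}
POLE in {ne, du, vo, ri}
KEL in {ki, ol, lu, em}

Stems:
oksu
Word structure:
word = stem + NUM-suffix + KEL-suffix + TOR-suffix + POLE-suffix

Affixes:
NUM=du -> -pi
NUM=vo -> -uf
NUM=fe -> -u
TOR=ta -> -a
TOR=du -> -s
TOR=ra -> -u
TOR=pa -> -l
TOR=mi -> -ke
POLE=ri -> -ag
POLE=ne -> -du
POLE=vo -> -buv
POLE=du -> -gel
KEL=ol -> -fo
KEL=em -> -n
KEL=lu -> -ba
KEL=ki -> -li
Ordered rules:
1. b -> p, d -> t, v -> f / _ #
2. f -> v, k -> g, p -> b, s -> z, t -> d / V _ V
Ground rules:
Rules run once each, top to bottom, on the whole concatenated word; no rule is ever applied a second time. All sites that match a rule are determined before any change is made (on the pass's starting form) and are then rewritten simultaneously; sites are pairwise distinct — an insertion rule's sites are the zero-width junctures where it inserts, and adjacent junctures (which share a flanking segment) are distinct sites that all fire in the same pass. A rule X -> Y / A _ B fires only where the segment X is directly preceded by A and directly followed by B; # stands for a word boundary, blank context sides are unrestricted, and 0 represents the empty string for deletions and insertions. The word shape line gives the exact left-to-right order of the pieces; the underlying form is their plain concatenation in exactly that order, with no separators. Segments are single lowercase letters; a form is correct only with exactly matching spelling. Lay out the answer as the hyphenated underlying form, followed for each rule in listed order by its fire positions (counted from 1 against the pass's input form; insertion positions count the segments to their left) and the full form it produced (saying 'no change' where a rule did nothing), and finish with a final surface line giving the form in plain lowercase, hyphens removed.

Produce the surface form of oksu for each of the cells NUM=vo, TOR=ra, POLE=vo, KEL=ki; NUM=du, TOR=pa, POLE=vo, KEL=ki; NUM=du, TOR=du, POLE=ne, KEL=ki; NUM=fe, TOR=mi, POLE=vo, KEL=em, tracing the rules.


cell NUM=vo, TOR=ra, POLE=vo, KEL=ki:
underlying: oksu-uf-li-u-buv
1. b -> p, d -> t, v -> f / _ #: fires at position(s) 12: oksuufliubuf
2. f -> v, k -> g, p -> b, s -> z, t -> d / V _ V: no change
surface: oksuufliubuf

cell NUM=du, TOR=pa, POLE=vo, KEL=ki:
underlying: oksu-pi-li-l-buv
1. b -> p, d -> t, v -> f / _ #: fires at position(s) 12: oksupililbuf
2. f -> v, k -> g, p -> b, s -> z, t -> d / V _ V: fires at position(s) 5: oksubililbuf
surface: oksubililbuf

cell NUM=du, TOR=du, POLE=ne, KEL=ki:
underlying: oksu-pi-li-s-du
1. b -> p, d -> t, v -> f / _ #: no change
2. f -> v, k -> g, p -> b, s -> z, t -> d / V _ V: fires at position(s) 5: oksubilisdu
surface: oksubilisdu

cell NUM=fe, TOR=mi, POLE=vo, KEL=em:
underlying: oksu-u-n-ke-buv
1. b -> p, d -> t, v -> f / _ #: fires at position(s) 11: oksuunkebuf
2. f -> v, k -> g, p -> b, s -> z, t -> d / V _ V: no change
surface: oksuunkebuf


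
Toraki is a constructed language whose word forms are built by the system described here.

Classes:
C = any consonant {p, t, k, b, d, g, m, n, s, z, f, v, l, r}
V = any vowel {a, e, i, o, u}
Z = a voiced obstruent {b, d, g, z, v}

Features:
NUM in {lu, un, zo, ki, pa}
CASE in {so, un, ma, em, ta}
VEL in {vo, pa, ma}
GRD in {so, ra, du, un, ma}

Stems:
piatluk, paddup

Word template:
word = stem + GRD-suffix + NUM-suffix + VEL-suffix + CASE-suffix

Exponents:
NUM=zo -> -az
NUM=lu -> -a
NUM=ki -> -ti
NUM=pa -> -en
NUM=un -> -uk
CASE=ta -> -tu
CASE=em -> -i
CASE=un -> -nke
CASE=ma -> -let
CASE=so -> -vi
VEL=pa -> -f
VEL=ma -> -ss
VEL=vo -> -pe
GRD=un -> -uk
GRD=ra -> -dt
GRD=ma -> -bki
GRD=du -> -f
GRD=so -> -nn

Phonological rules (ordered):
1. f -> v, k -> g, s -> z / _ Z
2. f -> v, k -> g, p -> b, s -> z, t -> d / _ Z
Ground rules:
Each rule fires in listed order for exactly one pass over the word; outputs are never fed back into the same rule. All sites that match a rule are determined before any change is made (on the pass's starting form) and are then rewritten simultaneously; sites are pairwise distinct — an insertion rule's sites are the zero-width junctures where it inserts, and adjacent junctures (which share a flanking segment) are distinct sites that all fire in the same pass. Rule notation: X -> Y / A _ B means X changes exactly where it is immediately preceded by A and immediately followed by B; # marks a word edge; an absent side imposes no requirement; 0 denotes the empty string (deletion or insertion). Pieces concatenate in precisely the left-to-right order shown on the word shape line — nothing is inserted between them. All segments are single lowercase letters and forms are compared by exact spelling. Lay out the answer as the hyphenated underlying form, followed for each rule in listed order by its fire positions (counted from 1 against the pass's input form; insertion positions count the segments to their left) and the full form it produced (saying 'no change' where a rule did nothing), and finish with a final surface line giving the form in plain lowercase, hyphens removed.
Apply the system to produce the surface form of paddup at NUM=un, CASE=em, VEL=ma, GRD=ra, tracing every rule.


underlying: paddup-dt-uk-ss-i
1. f -> v, k -> g, s -> z / _ Z: no change
2. f -> v, k -> g, p -> b, s -> z, t -> d / _ Z: fires at position(s) 6: paddubdtukssi
surface: paddubdtukssi


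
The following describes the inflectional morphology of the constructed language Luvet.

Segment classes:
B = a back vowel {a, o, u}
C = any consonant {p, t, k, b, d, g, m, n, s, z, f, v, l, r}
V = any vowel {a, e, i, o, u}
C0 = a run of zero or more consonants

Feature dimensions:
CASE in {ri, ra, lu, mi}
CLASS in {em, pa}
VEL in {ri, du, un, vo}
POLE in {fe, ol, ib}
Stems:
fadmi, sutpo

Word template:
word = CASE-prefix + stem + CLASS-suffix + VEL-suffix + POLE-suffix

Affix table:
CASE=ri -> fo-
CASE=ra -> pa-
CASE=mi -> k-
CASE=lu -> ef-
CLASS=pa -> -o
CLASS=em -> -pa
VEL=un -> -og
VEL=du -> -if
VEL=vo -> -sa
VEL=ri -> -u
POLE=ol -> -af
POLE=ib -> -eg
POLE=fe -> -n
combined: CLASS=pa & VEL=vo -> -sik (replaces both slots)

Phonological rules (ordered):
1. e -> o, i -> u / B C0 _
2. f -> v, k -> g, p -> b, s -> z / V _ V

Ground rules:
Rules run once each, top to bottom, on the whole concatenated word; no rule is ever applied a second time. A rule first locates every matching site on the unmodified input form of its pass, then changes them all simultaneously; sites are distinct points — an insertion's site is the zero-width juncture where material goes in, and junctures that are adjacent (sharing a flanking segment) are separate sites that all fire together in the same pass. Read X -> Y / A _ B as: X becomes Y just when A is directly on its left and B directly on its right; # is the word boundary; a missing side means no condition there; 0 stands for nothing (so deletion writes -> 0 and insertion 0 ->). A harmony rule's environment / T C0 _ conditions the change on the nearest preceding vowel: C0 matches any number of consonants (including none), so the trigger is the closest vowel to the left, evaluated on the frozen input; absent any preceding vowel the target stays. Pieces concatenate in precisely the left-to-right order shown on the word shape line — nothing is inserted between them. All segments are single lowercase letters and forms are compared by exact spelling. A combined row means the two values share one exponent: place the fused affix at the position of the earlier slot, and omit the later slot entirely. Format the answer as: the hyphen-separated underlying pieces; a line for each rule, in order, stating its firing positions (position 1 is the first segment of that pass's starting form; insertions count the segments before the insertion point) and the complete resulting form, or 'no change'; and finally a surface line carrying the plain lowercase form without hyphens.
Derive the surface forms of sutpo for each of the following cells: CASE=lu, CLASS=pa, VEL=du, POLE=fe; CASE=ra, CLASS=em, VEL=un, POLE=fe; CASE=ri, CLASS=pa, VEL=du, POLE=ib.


cell CASE=lu, CLASS=pa, VEL=du, POLE=fe:
underlying: ef-sutpo-o-if-n
1. e -> o, i -> u / B C0 _: fires at position(s) 9: efsutpooufn
2. f -> v, k -> g, p -> b, s -> z / V _ V: no change
surface: efsutpooufn

cell CASE=ra, CLASS=em, VEL=un, POLE=fe:
underlying: pa-sutpo-pa-og-n
1. e -> o, i -> u / B C0 _: no change
2. f -> v, k -> g, p -> b, s -> z / V _ V: fires at position(s) 3, 8: pazutpobaogn
surface: pazutpobaogn

cell CASE=ri, CLASS=pa, VEL=du, POLE=ib:
underlying: fo-sutpo-o-if-eg
1. e -> o, i -> u / B C0 _: fires at position(s) 9: fosutpooufeg
2. f -> v, k -> g, p -> b, s -> z / V _ V: fires at position(s) 3, 10: fozutpoouveg
surface: fozutpoouveg


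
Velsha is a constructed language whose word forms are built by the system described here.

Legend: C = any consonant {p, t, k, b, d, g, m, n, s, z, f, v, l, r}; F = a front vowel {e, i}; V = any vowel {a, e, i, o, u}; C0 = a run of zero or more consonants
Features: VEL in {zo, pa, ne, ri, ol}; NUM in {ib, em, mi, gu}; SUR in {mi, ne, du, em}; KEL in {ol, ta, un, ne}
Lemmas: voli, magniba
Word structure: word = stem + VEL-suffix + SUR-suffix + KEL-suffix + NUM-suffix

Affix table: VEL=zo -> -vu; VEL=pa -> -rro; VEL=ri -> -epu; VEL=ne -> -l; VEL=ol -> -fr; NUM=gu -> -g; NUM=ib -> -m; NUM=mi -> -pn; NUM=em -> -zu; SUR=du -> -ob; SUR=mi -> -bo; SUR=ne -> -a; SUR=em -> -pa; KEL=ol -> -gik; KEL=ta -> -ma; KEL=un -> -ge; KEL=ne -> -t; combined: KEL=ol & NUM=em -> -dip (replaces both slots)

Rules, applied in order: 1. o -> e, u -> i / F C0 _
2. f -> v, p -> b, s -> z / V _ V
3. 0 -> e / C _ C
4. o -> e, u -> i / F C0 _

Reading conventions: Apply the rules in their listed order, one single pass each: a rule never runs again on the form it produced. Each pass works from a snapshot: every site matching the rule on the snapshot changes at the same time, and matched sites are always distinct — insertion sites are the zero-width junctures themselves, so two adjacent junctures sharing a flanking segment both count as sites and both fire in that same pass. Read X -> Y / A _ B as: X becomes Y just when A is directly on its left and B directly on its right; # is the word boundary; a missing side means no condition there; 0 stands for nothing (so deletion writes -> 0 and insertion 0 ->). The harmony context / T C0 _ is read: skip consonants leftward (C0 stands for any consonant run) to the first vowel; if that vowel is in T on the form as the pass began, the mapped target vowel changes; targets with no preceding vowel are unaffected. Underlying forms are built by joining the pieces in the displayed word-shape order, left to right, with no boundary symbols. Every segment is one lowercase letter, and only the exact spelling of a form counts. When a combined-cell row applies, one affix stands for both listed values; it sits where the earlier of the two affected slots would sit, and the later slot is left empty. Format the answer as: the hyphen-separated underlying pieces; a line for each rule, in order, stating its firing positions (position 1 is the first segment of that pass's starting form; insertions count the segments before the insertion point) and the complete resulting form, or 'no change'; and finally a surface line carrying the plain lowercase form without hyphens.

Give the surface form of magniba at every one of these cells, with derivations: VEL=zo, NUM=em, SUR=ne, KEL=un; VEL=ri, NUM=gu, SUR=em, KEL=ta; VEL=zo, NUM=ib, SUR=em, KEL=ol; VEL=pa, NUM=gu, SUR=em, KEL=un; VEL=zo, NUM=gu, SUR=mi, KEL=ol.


cell VEL=zo, NUM=em, SUR=ne, KEL=un:
underlying: magniba-vu-a-ge-zu
1. o -> e, u -> i / F C0 _: fires at position(s) 14: magnibavuagezi
2. f -> v, p -> b, s -> z / V _ V: no change
3. 0 -> e / C _ C: inserts after position(s) 3: magenibavuagezi
4. o -> e, u -> i / F C0 _: no change
surface: magenibavuagezi

cell VEL=ri, NUM=gu, SUR=em, KEL=ta:
underlying: magniba-epu-pa-ma-g
1. o -> e, u -> i / F C0 _: fires at position(s) 10: magnibaepipamag
2. f -> v, p -> b, s -> z / V _ V: fires at position(s) 9, 11: magnibaebibamag
3. 0 -> e / C _ C: inserts after position(s) 3: magenibaebibamag
4. o -> e, u -> i / F C0 _: no change
surface: magenibaebibamag

cell VEL=zo, NUM=ib, SUR=em, KEL=ol:
underlying: magniba-vu-pa-gik-m
1. o -> e, u -> i / F C0 _: no change
2. f -> v, p -> b, s -> z / V _ V: fires at position(s) 10: magnibavubagikm
3. 0 -> e / C _ C: inserts after position(s) 3, 14: magenibavubagikem
4. o -> e, u -> i / F C0 _: no change
surface: magenibavubagikem

cell VEL=pa, NUM=gu, SUR=em, KEL=un:
underlying: magniba-rro-pa-ge-g
1. o -> e, u -> i / F C0 _: no change
2. f -> v, p -> b, s -> z / V _ V: fires at position(s) 11: magnibarrobageg
3. 0 -> e / C _ C: inserts after position(s) 3, 8: magenibarerobageg
4. o -> e, u -> i / F C0 _: fires at position(s) 12: magenibarerebageg
surface: magenibarerebageg

cell VEL=zo, NUM=gu, SUR=mi, KEL=ol:
underlying: magniba-vu-bo-gik-g
1. o -> e, u -> i / F C0 _: no change
2. f -> v, p -> b, s -> z / V _ V: no change
3. 0 -> e / C _ C: inserts after position(s) 3, 14: magenibavubogikeg
4. o -> e, u -> i / F C0 _: no change
surface: magenibavubogikeg


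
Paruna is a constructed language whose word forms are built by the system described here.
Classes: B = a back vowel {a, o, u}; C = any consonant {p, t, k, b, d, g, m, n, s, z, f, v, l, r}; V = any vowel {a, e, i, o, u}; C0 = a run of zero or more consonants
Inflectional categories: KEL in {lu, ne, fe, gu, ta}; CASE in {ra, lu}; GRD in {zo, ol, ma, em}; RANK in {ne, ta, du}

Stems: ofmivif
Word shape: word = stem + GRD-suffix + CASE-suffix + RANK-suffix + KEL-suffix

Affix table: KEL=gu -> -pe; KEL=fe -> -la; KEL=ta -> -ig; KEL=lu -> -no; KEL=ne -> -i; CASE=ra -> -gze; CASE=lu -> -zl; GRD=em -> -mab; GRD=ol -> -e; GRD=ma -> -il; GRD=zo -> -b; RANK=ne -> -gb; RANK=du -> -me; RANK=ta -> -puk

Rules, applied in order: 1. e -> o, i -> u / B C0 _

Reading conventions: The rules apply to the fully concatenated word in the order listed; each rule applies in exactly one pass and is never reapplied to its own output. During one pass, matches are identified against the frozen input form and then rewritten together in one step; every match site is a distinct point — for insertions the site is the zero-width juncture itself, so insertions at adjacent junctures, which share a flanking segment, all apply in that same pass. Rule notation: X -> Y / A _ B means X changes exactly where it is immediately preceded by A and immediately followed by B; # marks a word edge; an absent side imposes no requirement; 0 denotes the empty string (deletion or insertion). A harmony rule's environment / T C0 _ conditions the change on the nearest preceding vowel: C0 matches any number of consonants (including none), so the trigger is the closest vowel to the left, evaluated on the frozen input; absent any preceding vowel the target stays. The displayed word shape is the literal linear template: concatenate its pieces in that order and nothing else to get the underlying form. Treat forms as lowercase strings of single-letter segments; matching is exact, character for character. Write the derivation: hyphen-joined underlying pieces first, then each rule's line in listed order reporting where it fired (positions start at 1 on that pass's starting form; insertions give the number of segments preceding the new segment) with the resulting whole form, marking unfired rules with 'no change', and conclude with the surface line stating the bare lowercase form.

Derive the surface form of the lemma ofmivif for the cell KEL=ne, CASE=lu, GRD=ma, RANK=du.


underlying: ofmivif-il-zl-me-i
1. e -> o, i -> u / B C0 _: fires at position(s) 4: ofmuvifilzlmei
surface: ofmuvifilzlmei


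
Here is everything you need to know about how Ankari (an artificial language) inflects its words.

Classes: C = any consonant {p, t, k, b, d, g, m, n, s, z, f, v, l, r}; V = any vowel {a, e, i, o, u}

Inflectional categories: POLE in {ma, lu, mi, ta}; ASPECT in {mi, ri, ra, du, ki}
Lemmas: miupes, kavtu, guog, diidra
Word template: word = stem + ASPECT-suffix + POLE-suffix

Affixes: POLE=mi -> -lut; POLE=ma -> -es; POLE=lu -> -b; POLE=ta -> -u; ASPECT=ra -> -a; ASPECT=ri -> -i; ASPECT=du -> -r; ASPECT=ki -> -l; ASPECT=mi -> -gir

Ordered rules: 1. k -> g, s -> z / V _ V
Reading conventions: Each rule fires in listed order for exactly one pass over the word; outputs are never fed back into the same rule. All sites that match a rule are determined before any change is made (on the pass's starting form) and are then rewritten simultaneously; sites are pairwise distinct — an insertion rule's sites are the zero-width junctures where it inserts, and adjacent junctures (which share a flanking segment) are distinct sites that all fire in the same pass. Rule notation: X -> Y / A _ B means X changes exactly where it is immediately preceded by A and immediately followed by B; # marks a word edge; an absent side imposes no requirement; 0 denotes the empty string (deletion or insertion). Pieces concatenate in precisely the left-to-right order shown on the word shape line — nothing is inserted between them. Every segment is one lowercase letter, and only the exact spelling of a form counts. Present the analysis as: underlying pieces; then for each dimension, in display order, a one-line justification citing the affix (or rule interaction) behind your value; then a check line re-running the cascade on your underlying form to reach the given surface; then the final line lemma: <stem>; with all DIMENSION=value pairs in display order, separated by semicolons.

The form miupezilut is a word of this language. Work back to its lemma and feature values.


underlying: miupes-i-lut
POLE=mi - signalled by the affix -lut
ASPECT=ri - signalled by the affix -i
check: miupesilut -> miupezilut
lemma: miupes; POLE=mi; ASPECT=ri


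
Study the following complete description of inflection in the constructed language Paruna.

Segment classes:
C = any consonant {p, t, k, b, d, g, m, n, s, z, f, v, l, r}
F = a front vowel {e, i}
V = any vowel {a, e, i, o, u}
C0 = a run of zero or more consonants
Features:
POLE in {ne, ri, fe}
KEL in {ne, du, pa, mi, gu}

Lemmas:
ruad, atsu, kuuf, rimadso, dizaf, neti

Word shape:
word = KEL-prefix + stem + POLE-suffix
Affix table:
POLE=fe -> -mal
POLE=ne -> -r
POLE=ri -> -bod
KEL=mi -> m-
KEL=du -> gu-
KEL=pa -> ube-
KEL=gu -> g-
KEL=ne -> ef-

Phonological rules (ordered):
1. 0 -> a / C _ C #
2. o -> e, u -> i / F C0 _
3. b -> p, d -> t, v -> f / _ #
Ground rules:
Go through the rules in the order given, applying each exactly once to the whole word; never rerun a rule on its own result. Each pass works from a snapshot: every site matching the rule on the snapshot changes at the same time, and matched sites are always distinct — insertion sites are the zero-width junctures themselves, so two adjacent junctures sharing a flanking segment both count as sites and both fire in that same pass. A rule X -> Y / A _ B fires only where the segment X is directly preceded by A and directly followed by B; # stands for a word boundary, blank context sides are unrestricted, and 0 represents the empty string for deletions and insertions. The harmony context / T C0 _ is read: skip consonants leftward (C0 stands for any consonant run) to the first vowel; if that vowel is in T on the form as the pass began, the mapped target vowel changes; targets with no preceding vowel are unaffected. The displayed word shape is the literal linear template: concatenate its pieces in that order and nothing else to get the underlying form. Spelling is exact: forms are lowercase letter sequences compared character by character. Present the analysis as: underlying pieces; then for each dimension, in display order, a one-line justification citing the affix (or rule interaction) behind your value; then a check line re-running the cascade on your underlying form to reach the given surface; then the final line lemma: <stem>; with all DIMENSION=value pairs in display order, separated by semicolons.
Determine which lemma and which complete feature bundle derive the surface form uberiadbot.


underlying: ube-ruad-bod
POLE=ri - signalled by the affix -bod
KEL=pa - signalled by the affix ube-
check: uberuadbod -> uberuadbod -> uberiadbod -> uberiadbot
lemma: ruad; POLE=ri; KEL=pa


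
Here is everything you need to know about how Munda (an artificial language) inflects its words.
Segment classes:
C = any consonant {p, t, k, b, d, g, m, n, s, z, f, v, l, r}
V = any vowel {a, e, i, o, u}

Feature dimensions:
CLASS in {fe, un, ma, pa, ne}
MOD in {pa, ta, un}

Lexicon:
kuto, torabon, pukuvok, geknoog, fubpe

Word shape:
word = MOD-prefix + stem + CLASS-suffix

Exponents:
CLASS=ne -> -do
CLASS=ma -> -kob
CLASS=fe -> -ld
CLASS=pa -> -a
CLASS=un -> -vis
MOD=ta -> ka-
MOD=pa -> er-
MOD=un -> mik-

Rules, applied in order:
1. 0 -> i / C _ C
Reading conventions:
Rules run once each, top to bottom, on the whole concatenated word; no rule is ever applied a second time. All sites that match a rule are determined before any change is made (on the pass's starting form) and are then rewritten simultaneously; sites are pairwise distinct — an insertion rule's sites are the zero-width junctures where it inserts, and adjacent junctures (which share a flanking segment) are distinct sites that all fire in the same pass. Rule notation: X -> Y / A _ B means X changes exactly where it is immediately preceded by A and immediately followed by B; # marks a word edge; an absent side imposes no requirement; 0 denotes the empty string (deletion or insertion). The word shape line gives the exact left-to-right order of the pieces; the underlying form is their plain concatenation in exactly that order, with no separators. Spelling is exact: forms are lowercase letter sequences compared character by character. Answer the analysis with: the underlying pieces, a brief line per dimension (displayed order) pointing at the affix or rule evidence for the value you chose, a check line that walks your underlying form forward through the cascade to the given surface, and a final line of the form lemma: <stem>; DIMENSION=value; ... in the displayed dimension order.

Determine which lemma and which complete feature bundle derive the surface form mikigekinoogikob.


underlying: mik-geknoog-kob
CLASS=ma - signalled by the affix -kob
MOD=un - signalled by the affix mik-
check: mikgeknoogkob -> mikigekinoogikob
lemma: geknoog; CLASS=ma; MOD=un


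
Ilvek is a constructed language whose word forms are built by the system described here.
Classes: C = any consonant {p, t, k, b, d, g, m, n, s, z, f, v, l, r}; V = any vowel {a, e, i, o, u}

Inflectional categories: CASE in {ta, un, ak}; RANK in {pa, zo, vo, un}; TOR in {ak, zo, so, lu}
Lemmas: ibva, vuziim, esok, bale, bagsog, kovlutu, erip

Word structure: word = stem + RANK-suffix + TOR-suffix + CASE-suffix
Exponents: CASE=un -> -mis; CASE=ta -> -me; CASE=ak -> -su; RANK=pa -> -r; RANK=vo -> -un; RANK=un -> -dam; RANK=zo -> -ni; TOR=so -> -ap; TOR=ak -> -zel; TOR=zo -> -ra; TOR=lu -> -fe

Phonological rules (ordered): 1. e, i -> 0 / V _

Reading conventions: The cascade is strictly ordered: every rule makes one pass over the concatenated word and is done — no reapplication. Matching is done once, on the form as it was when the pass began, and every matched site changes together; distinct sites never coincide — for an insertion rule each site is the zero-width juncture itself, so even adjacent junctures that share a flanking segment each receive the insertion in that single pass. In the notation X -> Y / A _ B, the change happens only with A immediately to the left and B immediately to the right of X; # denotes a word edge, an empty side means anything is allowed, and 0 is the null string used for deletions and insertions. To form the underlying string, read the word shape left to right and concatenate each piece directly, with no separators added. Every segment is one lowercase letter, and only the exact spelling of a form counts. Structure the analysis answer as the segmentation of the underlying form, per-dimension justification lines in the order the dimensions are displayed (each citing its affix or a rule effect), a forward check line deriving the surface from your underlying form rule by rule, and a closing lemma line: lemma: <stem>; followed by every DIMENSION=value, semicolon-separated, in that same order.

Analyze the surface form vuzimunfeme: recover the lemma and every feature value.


underlying: vuziim-un-fe-me
CASE=ta - signalled by the affix -me
RANK=vo - signalled by the affix -un
TOR=lu - signalled by the affix -fe
check: vuziimunfeme -> vuzimunfeme
lemma: vuziim; CASE=ta; RANK=vo; TOR=lu


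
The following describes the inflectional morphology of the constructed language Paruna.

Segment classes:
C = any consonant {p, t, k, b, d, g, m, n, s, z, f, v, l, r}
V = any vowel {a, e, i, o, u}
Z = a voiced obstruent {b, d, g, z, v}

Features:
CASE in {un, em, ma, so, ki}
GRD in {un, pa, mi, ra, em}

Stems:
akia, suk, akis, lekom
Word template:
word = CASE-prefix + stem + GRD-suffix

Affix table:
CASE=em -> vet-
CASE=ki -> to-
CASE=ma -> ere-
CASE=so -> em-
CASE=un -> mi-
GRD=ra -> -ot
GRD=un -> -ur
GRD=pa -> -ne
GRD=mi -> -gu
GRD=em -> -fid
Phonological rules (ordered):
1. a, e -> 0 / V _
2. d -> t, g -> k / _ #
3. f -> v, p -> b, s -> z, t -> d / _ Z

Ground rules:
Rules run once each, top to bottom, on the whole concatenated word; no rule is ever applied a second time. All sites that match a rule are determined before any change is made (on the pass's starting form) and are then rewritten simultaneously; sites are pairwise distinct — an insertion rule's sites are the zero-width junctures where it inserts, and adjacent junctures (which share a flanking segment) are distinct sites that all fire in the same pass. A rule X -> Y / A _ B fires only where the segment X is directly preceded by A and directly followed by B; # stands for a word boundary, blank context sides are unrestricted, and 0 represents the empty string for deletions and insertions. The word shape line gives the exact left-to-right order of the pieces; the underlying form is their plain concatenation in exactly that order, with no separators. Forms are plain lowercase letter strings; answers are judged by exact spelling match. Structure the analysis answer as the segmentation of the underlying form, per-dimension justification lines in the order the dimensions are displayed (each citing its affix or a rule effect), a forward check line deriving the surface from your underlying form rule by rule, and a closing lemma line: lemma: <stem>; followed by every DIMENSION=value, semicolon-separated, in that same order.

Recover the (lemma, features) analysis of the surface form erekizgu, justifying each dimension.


underlying: ere-akis-gu
CASE=ma - signalled by the affix ere-
GRD=mi - signalled by the affix -gu
check: ereakisgu -> erekisgu -> erekisgu -> erekizgu
lemma: akis; CASE=ma; GRD=mi


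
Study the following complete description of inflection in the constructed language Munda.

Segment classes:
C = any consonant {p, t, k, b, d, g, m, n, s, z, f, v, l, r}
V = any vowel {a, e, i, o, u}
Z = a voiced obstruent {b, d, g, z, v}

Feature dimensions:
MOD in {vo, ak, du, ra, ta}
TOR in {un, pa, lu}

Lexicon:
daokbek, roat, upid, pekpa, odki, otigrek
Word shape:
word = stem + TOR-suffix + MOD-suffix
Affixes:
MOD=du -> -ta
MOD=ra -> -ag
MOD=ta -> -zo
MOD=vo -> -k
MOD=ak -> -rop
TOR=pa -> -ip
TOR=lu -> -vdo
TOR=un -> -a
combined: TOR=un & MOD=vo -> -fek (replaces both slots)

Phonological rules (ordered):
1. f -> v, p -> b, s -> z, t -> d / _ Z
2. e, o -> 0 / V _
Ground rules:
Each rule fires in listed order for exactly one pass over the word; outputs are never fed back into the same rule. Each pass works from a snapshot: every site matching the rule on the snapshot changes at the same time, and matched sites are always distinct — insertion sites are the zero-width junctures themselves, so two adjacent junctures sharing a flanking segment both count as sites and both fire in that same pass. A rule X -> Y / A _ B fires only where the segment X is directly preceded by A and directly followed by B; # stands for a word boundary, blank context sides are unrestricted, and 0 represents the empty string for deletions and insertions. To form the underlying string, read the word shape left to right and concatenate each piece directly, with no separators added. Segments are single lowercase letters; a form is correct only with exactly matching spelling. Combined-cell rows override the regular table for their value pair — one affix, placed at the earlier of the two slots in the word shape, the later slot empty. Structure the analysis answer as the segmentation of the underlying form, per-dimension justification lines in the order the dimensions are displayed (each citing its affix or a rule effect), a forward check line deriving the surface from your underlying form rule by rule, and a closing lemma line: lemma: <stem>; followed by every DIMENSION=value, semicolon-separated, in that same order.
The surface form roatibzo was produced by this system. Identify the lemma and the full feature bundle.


underlying: roat-ip-zo
MOD=ta - signalled by the affix -zo
TOR=pa - signalled by the affix -ip
check: roatipzo -> roatibzo -> roatibzo
lemma: roat; MOD=ta; TOR=pa


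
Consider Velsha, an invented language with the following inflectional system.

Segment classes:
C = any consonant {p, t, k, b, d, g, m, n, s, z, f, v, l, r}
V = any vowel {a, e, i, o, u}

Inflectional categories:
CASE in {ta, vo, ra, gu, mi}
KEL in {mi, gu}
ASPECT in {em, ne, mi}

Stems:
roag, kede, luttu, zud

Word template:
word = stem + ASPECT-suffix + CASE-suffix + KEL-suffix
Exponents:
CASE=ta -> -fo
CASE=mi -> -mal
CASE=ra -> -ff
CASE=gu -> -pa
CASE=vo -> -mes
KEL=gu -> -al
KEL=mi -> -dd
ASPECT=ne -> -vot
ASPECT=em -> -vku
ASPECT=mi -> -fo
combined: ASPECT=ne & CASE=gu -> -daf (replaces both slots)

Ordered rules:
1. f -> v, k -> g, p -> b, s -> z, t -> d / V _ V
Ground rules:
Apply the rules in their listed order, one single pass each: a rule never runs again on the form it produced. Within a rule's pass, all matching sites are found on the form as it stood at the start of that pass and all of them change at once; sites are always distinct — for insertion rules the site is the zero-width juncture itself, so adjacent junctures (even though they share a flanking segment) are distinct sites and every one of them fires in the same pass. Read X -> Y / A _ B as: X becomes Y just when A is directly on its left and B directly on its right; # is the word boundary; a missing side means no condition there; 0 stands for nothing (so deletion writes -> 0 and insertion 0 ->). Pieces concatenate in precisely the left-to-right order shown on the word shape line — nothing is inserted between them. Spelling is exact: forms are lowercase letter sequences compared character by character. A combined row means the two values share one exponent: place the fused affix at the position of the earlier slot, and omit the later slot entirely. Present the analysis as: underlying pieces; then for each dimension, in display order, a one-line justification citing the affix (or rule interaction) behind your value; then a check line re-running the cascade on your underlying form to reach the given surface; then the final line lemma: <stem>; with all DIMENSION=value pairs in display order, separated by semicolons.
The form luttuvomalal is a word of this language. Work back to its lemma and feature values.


underlying: luttu-fo-mal-al
CASE=mi - signalled by the affix -mal
KEL=gu - signalled by the affix -al
ASPECT=mi - signalled by the affix -fo
check: luttufomalal -> luttuvomalal
lemma: luttu; CASE=mi; KEL=gu; ASPECT=mi


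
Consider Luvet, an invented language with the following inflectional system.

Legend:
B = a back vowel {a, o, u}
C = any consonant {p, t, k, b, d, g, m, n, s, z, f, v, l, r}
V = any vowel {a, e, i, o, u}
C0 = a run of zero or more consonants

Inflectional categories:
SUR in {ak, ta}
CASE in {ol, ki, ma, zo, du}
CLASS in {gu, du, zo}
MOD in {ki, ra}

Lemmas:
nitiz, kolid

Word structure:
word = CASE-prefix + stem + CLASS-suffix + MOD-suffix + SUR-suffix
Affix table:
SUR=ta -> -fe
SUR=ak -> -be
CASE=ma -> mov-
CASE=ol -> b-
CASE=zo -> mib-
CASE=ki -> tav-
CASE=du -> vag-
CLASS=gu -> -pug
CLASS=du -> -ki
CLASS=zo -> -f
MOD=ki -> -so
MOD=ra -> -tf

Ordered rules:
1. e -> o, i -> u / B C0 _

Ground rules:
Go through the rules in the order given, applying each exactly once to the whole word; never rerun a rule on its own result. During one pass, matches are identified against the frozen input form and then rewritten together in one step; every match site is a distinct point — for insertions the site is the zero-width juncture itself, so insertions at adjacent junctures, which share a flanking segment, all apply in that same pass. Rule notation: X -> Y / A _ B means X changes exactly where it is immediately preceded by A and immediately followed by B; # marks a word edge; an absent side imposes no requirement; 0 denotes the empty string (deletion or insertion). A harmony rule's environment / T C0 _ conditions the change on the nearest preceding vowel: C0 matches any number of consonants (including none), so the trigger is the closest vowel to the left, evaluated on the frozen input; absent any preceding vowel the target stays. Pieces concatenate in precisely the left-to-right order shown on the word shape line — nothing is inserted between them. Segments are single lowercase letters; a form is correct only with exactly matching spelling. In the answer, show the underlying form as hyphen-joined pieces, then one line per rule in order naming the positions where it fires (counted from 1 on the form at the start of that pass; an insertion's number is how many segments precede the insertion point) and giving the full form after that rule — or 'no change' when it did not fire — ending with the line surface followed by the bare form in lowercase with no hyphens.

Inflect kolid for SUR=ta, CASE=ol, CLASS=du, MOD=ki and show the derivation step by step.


underlying: b-kolid-ki-so-fe
1. e -> o, i -> u / B C0 _: fires at position(s) 5, 12: bkoludkisofo
surface: bkoludkisofo


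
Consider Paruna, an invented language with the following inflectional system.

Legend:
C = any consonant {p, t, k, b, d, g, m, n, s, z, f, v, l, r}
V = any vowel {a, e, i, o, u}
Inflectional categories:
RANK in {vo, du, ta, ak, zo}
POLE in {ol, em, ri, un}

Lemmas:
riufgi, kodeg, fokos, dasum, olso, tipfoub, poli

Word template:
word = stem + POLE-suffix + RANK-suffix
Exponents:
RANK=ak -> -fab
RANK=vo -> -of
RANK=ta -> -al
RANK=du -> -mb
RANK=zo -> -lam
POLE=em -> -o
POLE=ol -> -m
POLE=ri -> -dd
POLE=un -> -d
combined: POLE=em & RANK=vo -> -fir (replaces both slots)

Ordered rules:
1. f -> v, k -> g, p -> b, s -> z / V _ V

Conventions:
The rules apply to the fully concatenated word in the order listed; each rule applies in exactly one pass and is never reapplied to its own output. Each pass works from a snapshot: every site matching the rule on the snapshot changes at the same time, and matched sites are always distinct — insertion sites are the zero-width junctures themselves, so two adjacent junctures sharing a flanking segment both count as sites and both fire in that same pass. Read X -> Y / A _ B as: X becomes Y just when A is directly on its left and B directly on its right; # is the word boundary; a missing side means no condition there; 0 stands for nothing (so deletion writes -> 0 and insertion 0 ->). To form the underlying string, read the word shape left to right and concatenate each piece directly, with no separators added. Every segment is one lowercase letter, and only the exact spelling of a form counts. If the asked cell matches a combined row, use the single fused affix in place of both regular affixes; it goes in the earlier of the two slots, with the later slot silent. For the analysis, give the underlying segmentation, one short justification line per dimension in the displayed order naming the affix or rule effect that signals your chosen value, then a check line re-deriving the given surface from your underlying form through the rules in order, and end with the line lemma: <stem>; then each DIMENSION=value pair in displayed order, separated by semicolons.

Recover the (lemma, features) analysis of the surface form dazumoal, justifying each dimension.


underlying: dasum-o-al
RANK=ta - signalled by the affix -al
POLE=em - signalled by the affix -o
check: dasumoal -> dazumoal
lemma: dasum; RANK=ta; POLE=em


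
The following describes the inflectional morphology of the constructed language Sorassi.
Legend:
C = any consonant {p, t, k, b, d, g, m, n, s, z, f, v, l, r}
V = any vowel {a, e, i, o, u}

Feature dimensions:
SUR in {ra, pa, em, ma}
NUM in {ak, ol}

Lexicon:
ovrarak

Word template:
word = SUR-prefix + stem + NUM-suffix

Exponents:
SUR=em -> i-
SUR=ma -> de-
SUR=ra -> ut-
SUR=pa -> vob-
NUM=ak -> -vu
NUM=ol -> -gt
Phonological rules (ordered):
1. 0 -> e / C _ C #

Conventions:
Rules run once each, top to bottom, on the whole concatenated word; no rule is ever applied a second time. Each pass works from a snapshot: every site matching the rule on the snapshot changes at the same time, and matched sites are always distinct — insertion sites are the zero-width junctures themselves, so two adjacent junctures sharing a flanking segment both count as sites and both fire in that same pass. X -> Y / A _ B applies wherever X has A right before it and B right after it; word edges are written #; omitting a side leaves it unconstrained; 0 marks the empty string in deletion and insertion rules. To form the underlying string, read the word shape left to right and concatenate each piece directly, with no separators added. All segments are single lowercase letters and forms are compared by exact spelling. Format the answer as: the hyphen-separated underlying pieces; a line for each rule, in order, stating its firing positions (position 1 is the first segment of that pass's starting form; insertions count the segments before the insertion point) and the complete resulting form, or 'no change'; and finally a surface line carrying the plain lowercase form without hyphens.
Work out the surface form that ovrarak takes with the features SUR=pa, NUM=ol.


underlying: vob-ovrarak-gt
1. 0 -> e / C _ C #: inserts after position(s) 11: vobovrarakget
surface: vobovrarakget
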